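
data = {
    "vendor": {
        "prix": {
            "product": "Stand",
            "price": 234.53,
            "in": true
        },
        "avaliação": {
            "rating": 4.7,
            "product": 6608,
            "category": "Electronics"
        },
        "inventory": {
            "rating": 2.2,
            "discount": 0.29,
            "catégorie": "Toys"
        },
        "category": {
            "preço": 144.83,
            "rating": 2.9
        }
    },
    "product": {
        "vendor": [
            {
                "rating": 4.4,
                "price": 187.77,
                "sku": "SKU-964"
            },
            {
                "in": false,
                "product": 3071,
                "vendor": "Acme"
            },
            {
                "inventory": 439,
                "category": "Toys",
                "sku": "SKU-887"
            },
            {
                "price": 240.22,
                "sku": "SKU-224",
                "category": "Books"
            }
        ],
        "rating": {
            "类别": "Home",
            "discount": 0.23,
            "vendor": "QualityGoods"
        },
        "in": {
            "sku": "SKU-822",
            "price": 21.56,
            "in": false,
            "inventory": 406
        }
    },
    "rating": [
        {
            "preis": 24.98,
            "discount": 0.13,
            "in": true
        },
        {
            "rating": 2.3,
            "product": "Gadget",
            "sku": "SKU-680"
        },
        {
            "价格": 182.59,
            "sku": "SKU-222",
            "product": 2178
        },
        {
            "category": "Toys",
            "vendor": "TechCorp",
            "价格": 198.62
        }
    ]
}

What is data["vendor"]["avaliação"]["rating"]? 4.7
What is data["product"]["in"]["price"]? 21.56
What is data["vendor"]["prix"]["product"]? "Stand"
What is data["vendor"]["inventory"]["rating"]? 2.2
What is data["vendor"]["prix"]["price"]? 234.53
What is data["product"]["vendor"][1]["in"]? False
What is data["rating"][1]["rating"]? 2.3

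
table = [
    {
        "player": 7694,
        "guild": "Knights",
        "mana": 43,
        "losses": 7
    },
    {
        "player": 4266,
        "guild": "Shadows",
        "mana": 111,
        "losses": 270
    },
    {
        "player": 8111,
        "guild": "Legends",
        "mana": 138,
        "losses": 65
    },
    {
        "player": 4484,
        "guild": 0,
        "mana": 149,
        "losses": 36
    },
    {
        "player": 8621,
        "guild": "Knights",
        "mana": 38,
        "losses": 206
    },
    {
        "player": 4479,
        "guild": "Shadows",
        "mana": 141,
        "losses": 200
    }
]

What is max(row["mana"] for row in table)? 149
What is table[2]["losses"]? 65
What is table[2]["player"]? 8111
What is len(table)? 6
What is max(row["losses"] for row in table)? 270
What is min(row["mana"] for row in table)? 38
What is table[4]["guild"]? "Knights"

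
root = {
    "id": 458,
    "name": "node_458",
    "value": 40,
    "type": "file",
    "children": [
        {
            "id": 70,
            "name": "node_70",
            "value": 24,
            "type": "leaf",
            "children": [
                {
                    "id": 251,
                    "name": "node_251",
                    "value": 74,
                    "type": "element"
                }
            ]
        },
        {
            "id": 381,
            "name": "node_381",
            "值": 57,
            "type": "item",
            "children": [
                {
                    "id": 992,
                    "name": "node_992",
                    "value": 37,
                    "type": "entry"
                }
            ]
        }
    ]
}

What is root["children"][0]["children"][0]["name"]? "node_251"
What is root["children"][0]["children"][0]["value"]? 74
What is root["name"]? "node_458"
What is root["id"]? 458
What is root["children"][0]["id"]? 70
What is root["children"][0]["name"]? "node_70"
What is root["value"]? 40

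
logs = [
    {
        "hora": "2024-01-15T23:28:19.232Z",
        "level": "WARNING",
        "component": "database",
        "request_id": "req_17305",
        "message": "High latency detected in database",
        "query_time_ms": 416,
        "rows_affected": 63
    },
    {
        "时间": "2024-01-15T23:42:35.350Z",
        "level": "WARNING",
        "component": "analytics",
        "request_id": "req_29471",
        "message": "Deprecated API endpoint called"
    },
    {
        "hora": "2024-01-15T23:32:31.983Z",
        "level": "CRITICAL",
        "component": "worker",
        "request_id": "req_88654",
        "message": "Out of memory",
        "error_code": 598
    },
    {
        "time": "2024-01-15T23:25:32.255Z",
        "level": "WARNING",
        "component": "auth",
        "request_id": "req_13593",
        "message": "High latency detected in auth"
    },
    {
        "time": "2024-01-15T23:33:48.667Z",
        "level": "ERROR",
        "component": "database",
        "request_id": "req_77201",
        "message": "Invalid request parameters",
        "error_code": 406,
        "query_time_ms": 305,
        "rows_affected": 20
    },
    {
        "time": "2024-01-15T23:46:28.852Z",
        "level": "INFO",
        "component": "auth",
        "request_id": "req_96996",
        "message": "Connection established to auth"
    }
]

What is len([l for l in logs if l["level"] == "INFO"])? 1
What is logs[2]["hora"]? "2024-01-15T23:32:31.983Z"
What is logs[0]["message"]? "High latency detected in database"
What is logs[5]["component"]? "auth"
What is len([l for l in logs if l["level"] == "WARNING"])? 3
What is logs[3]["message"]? "High latency detected in auth"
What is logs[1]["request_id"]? "req_29471"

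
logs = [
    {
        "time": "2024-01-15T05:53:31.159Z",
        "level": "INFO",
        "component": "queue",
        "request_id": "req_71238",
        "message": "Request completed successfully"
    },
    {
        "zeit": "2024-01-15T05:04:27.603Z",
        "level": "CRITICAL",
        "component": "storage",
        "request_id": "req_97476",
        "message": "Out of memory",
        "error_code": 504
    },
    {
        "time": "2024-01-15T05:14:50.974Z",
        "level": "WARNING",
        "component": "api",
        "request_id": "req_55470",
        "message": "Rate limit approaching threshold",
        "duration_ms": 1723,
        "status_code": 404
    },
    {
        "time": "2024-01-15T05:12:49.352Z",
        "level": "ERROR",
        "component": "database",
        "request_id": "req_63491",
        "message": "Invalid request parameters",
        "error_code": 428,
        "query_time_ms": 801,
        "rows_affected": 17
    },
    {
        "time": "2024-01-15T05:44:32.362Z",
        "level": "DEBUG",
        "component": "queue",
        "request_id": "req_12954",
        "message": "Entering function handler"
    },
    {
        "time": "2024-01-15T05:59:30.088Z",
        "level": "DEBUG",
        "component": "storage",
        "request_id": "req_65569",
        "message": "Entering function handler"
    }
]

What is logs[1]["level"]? "CRITICAL"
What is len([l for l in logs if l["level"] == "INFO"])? 1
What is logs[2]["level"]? "WARNING"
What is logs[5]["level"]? "DEBUG"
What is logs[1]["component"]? "storage"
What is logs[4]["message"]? "Entering function handler"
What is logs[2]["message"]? "Rate limit approaching threshold"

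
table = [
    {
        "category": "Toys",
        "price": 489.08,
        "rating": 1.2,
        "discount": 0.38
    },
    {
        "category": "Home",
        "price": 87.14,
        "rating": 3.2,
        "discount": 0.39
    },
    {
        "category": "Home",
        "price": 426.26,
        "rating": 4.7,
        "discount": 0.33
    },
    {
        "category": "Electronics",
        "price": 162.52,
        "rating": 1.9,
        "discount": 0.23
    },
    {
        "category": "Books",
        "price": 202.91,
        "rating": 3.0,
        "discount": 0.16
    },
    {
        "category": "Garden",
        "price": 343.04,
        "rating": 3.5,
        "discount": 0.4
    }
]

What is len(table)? 6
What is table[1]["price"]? 87.14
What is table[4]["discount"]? 0.16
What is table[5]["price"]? 343.04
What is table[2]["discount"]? 0.33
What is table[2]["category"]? "Home"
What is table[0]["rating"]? 1.2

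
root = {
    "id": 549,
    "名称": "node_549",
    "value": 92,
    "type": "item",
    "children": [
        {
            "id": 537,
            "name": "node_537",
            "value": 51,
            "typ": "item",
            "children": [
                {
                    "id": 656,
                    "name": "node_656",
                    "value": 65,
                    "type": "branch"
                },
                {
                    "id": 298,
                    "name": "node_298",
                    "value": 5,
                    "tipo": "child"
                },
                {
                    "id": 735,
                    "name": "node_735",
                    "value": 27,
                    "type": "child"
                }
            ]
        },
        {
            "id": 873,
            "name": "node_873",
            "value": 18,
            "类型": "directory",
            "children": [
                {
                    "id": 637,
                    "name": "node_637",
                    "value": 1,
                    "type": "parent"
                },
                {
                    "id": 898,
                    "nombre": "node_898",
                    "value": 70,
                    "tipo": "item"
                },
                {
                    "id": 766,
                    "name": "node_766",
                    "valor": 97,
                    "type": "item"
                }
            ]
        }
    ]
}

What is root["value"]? 92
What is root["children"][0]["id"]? 537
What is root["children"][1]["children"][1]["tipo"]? "item"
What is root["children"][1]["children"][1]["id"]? 898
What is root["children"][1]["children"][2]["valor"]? 97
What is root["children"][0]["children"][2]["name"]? "node_735"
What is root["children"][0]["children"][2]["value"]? 27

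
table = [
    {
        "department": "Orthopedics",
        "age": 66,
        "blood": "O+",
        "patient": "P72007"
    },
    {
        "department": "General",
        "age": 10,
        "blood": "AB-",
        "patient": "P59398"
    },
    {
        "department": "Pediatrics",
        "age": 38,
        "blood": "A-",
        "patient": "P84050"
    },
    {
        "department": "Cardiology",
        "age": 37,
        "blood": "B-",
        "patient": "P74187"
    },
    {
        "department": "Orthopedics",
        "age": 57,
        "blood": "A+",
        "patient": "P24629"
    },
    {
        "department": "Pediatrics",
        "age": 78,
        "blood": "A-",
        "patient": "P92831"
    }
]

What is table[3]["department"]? "Cardiology"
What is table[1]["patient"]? "P59398"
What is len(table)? 6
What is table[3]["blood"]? "B-"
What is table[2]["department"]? "Pediatrics"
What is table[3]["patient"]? "P74187"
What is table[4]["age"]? 57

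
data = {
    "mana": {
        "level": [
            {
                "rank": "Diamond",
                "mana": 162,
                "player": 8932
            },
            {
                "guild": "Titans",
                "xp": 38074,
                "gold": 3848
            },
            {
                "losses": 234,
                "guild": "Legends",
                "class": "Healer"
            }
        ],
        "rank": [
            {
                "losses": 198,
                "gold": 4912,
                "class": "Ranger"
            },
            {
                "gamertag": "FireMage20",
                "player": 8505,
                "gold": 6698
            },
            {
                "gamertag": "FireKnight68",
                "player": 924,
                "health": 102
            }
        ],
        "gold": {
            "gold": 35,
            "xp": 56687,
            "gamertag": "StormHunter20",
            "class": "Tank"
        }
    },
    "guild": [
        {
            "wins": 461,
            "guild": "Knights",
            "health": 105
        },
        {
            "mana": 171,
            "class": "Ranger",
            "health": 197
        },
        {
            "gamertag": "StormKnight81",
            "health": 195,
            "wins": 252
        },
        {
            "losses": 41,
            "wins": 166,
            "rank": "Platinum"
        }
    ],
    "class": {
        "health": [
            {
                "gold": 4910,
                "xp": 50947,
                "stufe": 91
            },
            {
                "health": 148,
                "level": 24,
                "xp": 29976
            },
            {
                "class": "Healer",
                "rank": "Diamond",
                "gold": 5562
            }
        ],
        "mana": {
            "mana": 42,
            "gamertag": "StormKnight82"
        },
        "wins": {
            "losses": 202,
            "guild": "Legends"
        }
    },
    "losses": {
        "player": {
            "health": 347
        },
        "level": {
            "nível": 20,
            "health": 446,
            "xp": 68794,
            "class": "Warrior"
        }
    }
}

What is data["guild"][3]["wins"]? 166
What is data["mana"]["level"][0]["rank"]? "Diamond"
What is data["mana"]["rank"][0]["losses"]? 198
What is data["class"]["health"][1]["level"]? 24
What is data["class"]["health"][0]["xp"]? 50947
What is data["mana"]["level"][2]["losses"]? 234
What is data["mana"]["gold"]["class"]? "Tank"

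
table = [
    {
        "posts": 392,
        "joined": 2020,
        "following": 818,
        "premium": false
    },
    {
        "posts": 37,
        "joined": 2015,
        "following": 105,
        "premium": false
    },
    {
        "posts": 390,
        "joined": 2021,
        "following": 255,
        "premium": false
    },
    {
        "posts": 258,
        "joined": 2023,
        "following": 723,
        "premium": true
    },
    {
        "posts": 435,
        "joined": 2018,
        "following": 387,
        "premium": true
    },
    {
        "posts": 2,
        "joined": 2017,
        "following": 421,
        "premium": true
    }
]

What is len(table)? 6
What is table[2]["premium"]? False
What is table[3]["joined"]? 2023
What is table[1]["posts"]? 37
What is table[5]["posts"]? 2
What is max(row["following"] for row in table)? 818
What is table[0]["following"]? 818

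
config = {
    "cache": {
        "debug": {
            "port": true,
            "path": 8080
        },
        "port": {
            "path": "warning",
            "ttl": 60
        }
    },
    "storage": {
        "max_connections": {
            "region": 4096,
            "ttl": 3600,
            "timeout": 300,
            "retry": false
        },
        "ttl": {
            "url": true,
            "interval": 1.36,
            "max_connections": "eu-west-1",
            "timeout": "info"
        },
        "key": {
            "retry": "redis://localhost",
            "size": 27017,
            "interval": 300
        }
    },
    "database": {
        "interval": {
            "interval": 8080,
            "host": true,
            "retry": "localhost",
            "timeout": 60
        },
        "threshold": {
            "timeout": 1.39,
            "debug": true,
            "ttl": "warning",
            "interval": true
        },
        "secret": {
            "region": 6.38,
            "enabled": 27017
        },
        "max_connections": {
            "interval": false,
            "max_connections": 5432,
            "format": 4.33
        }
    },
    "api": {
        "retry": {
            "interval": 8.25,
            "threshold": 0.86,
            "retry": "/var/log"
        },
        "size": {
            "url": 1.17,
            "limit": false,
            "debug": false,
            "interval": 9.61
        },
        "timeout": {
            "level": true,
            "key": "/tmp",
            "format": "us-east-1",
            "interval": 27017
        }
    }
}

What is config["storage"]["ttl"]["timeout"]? "info"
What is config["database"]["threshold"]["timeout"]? 1.39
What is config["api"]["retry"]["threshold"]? 0.86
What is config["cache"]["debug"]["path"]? 8080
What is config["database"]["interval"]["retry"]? "localhost"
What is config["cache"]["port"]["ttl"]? 60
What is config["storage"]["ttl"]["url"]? True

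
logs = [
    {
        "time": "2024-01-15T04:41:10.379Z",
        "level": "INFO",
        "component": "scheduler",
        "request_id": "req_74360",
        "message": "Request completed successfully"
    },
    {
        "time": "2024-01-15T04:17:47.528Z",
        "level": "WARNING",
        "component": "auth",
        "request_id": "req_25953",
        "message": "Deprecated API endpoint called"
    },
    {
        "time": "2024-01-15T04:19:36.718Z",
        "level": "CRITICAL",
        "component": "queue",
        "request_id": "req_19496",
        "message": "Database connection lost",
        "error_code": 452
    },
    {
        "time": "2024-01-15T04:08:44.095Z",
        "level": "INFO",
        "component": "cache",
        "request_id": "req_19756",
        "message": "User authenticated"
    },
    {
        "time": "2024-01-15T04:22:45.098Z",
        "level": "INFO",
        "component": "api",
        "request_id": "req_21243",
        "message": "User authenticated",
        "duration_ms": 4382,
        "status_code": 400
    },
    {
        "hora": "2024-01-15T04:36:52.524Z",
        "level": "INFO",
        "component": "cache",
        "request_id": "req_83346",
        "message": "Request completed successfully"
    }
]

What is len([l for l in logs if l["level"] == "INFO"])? 4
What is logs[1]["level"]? "WARNING"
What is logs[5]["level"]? "INFO"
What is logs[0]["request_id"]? "req_74360"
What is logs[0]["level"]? "INFO"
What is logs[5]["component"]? "cache"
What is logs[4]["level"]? "INFO"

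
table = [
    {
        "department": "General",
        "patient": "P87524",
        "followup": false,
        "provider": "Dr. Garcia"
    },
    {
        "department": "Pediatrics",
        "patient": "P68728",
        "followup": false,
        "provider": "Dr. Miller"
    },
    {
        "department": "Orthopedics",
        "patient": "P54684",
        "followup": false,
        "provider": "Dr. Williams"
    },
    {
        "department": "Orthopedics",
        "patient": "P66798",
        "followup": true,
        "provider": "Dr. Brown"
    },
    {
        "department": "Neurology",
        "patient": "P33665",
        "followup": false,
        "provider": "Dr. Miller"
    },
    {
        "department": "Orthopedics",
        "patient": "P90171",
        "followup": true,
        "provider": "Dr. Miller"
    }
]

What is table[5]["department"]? "Orthopedics"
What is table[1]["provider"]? "Dr. Miller"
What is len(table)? 6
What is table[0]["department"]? "General"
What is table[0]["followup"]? False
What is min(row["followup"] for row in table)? False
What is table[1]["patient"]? "P68728"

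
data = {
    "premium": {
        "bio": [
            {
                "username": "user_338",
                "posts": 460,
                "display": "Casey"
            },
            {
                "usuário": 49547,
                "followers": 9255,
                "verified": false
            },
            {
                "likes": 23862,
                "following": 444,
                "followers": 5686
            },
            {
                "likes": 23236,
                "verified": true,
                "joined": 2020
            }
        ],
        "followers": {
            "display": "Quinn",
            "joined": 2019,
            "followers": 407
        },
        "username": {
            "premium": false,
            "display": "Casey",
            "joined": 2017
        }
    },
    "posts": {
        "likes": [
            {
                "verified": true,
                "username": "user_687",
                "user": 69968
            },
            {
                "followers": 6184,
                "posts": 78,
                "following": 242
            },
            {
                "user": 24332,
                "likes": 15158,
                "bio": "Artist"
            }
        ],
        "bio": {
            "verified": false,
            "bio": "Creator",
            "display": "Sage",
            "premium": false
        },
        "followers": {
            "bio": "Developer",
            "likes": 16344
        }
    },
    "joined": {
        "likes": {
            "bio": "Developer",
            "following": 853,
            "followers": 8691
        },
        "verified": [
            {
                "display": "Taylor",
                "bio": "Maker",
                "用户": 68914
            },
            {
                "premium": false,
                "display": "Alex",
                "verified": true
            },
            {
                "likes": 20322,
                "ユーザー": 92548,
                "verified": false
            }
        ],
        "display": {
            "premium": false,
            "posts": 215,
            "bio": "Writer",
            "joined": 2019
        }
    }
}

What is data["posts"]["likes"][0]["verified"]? True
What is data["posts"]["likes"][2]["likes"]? 15158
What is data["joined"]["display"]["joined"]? 2019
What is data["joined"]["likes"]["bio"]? "Developer"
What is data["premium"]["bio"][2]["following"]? 444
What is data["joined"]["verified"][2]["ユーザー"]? 92548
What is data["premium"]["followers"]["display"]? "Quinn"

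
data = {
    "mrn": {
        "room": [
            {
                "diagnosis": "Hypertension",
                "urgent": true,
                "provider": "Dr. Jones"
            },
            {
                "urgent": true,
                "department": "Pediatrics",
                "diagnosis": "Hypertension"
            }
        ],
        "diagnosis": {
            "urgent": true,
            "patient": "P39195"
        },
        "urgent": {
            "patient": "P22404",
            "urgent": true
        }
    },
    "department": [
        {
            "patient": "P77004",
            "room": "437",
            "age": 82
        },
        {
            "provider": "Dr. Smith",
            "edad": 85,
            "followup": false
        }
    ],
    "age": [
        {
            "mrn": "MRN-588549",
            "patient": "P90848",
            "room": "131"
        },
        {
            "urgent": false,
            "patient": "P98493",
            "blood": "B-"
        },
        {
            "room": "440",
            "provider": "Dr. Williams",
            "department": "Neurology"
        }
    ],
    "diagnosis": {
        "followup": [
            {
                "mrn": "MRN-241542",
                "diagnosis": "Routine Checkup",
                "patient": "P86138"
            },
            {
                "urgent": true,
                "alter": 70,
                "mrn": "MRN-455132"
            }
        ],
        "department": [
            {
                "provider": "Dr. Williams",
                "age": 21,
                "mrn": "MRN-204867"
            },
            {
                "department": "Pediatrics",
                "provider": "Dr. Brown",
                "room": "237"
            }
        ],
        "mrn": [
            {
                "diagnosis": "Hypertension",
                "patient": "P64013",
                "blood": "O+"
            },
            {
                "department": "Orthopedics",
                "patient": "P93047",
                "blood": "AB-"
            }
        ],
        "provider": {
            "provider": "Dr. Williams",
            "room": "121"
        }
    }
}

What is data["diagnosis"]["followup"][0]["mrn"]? "MRN-241542"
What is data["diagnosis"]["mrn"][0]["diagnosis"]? "Hypertension"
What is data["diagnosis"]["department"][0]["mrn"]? "MRN-204867"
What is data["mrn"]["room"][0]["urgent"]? True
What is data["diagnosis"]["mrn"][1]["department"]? "Orthopedics"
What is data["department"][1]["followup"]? False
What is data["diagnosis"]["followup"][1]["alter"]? 70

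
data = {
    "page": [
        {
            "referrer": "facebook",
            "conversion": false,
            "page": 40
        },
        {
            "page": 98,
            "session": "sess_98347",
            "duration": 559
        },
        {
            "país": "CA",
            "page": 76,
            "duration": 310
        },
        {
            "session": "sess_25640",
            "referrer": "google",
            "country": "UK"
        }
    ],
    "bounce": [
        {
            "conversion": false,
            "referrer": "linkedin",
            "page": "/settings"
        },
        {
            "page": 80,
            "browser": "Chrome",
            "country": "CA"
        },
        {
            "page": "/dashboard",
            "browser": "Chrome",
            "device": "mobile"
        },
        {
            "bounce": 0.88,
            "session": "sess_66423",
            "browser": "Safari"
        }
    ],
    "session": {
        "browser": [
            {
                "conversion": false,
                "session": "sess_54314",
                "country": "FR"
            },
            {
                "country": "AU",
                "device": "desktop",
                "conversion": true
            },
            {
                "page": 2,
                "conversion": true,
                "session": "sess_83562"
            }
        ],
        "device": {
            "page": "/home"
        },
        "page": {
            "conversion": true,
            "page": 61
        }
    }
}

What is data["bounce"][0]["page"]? "/settings"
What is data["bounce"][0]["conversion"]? False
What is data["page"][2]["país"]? "CA"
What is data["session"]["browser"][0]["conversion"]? False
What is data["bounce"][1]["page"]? 80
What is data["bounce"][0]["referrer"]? "linkedin"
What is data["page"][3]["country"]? "UK"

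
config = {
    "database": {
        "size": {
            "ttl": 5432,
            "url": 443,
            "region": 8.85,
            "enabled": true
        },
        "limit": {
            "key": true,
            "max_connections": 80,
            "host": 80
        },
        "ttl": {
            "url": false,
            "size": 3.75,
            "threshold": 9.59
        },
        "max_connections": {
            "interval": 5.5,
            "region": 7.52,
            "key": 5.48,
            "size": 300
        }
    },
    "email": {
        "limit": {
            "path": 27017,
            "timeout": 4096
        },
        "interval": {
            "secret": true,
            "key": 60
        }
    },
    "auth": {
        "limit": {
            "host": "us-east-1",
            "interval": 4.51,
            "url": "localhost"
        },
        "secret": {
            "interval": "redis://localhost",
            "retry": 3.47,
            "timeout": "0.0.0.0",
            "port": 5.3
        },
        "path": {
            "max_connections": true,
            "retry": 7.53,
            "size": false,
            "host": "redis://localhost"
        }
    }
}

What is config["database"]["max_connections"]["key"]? 5.48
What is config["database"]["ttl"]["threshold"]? 9.59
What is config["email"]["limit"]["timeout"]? 4096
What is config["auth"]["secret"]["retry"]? 3.47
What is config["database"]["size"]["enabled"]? True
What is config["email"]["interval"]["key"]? 60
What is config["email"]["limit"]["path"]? 27017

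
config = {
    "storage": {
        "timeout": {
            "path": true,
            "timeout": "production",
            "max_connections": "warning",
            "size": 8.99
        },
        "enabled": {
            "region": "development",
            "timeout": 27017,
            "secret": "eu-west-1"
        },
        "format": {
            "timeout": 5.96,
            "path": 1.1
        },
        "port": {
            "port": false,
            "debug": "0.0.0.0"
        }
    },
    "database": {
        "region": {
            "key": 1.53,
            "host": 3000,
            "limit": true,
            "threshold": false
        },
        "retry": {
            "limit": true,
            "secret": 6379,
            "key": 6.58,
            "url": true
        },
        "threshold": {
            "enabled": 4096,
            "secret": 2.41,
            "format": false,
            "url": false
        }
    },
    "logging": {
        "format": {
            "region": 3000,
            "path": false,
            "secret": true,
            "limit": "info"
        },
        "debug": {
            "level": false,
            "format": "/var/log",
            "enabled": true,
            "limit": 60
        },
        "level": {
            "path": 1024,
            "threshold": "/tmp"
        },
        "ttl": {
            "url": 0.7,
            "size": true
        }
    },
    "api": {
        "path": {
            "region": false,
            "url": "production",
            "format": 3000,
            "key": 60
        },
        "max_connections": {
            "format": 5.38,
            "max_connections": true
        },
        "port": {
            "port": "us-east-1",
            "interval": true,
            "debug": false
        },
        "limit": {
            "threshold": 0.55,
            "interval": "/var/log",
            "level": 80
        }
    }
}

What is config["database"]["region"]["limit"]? True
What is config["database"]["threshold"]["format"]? False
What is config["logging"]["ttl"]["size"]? True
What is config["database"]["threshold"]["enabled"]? 4096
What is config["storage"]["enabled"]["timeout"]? 27017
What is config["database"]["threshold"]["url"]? False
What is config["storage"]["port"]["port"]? False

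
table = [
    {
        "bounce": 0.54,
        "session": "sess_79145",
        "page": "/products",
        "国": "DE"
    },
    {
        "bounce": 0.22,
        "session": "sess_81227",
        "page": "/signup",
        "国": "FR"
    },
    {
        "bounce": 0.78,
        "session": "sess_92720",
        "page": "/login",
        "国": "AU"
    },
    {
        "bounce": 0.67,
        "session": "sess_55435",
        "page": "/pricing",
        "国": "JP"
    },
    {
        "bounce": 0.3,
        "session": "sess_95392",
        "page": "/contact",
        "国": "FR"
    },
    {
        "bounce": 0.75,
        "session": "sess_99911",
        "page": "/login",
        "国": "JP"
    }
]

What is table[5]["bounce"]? 0.75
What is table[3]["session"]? "sess_55435"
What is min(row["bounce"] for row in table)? 0.22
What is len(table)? 6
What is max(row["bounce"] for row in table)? 0.78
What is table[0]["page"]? "/products"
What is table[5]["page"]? "/login"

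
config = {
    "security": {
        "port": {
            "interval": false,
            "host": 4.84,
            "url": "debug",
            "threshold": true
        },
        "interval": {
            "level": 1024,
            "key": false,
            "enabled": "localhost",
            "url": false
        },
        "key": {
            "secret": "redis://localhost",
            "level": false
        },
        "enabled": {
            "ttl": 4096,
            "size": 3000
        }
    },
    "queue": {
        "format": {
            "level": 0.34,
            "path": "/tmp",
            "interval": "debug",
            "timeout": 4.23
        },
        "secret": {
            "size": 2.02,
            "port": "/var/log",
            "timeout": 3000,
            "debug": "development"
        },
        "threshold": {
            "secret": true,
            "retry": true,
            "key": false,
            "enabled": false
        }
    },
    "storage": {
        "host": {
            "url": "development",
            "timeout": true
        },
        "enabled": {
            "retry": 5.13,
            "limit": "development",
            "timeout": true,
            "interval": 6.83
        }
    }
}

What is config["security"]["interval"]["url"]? False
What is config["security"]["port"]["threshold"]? True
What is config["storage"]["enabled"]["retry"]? 5.13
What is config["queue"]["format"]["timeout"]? 4.23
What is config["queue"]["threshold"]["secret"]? True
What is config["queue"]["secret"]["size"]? 2.02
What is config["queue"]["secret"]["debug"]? "development"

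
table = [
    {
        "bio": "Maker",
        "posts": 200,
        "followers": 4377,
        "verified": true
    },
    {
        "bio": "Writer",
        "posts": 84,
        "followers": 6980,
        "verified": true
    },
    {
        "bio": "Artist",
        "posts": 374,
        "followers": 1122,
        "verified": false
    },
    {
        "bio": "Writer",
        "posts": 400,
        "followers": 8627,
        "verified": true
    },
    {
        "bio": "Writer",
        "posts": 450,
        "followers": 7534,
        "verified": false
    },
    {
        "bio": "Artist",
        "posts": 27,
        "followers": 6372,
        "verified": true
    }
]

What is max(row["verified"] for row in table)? True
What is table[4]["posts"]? 450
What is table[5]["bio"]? "Artist"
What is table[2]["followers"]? 1122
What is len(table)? 6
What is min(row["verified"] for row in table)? False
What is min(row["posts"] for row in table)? 27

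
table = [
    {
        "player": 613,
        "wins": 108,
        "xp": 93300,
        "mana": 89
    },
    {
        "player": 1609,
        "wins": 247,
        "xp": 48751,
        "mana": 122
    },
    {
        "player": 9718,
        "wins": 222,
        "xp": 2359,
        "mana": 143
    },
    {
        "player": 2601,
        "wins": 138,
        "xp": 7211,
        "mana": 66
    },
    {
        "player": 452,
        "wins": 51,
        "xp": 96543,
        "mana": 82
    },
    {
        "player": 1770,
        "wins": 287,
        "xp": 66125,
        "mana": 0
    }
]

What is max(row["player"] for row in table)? 9718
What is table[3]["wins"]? 138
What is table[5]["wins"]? 287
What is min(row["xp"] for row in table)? 2359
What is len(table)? 6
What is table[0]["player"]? 613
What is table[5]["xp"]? 66125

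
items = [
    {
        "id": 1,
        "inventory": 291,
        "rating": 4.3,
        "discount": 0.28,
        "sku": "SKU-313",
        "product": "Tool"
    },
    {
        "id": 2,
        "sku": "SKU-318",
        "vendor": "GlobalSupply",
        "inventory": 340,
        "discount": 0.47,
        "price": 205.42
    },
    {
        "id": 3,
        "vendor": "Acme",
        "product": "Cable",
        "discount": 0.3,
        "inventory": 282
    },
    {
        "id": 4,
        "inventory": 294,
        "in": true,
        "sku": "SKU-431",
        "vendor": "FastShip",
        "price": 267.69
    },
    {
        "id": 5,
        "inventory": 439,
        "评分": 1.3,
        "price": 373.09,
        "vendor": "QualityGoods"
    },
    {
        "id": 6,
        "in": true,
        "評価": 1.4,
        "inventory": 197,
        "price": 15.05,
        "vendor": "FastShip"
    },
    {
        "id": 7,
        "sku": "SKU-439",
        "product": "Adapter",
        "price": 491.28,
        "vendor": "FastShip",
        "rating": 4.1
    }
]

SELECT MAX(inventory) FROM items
439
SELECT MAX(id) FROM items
7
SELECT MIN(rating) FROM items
4.1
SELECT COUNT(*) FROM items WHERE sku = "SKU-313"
1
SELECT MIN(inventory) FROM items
197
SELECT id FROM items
[1, 2, 3, 4, 5, 6, 7]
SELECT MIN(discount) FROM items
0.28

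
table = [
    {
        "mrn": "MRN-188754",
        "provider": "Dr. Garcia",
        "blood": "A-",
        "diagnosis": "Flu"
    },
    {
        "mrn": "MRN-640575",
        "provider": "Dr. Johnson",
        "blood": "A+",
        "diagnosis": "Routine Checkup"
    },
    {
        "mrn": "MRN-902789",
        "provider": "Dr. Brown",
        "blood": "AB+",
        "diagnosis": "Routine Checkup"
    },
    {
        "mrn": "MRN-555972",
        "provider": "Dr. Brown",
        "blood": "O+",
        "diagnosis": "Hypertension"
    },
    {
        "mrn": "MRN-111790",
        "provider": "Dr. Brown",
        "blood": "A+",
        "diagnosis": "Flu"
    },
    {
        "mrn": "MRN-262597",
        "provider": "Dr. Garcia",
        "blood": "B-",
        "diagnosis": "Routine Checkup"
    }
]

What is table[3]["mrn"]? "MRN-555972"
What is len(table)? 6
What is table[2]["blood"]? "AB+"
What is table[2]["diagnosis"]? "Routine Checkup"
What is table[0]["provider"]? "Dr. Garcia"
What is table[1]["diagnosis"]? "Routine Checkup"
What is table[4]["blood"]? "A+"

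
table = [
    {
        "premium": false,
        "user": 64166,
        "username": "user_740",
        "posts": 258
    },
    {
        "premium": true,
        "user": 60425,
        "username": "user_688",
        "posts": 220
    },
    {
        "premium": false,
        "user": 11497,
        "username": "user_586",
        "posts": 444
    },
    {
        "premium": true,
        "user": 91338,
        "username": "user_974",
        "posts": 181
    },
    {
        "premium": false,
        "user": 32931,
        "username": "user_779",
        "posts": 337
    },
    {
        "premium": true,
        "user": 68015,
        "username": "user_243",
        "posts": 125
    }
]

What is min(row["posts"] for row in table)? 125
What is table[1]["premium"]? True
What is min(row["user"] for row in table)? 11497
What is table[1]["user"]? 60425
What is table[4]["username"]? "user_779"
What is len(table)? 6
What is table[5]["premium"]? True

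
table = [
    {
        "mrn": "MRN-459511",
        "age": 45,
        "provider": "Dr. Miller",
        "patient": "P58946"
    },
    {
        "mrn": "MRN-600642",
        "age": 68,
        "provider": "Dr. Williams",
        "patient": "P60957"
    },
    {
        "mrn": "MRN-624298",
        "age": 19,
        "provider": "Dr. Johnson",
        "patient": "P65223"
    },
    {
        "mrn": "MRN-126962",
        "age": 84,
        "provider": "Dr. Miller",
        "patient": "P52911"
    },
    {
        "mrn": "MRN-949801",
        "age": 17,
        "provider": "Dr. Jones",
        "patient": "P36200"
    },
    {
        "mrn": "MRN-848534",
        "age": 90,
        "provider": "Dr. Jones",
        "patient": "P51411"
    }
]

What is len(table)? 6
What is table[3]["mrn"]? "MRN-126962"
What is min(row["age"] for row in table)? 17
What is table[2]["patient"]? "P65223"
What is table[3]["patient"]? "P52911"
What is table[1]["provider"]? "Dr. Williams"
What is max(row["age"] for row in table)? 90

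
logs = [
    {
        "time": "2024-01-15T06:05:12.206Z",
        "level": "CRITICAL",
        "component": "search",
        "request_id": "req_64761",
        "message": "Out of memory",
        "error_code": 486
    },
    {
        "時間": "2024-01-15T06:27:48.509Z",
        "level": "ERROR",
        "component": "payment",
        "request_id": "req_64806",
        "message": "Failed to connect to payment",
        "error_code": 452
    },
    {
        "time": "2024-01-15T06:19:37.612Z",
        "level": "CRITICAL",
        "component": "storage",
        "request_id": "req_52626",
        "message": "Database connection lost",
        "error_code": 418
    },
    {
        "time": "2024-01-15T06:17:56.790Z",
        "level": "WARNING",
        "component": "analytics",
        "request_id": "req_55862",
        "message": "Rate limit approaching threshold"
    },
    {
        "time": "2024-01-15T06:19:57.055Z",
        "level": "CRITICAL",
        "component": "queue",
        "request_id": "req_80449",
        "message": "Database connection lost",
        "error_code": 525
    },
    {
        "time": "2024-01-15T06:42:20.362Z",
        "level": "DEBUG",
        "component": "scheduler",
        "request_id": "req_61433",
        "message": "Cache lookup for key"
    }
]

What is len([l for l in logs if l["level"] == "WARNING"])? 1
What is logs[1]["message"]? "Failed to connect to payment"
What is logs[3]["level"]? "WARNING"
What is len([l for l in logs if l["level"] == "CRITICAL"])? 3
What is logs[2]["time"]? "2024-01-15T06:19:37.612Z"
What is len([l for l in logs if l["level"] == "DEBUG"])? 1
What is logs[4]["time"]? "2024-01-15T06:19:57.055Z"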